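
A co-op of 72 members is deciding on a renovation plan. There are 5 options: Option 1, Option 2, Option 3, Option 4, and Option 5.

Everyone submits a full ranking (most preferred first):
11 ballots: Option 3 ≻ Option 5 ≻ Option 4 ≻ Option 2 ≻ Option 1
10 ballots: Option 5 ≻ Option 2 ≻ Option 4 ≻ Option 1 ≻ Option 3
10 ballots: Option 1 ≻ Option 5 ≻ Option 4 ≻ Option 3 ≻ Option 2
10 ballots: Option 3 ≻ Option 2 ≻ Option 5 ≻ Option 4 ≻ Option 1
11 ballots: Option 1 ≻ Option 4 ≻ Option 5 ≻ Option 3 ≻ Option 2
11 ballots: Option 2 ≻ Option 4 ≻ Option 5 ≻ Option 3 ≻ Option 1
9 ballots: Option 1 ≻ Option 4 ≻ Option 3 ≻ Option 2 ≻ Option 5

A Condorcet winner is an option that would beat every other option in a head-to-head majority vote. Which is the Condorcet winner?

Option 5

Option 5 vs Option 1: 42–30
Option 5 vs Option 2: 42–30
Option 5 vs Option 3: 42–30
Option 5 vs Option 4: 41–31
Option 5 beats every other option.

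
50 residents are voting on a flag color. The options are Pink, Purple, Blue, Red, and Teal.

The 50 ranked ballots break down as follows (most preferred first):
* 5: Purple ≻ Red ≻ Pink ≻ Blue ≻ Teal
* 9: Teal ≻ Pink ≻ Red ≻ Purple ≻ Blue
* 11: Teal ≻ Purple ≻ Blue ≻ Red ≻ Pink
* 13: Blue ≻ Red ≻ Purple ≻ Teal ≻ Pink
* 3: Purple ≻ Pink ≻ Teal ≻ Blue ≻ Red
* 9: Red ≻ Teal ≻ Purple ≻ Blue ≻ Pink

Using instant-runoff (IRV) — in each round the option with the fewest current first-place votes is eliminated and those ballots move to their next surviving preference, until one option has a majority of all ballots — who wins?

Red

Round 1: Pink 0, Purple 8, Blue 13, Red 9, Teal 20. Pink eliminated.
Round 2: Purple 8, Blue 13, Red 9, Teal 20. Purple eliminated.
Round 3: Blue 13, Red 14, Teal 23. Blue eliminated.
Round 4: Red 27, Teal 23. Red has a majority (≥26).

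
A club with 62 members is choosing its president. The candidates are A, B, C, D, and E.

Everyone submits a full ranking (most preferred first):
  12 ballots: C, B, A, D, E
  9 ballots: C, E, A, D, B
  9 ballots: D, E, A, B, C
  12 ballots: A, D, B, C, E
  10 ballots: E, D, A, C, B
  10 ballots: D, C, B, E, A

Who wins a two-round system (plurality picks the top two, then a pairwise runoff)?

Round 1 first-place votes: A 12, B 0, C 21, D 19, E 10. C and D advance.
Runoff: C is ranked above D on 21 ballots, D above C on 41.

D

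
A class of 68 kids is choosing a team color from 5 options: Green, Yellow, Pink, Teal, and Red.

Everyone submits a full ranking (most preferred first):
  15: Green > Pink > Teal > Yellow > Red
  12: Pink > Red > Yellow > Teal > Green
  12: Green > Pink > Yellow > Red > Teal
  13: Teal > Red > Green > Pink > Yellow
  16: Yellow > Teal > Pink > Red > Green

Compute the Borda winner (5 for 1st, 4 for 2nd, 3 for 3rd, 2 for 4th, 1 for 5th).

Pink

Green: 15×5 + 12×1 + 12×5 + 13×3 + 16×1 = 202
Yellow: 15×2 + 12×3 + 12×3 + 13×1 + 16×5 = 195
Pink: 15×4 + 12×5 + 12×4 + 13×2 + 16×3 = 242
Teal: 15×3 + 12×2 + 12×1 + 13×5 + 16×4 = 210
Red: 15×1 + 12×4 + 12×2 + 13×4 + 16×2 = 171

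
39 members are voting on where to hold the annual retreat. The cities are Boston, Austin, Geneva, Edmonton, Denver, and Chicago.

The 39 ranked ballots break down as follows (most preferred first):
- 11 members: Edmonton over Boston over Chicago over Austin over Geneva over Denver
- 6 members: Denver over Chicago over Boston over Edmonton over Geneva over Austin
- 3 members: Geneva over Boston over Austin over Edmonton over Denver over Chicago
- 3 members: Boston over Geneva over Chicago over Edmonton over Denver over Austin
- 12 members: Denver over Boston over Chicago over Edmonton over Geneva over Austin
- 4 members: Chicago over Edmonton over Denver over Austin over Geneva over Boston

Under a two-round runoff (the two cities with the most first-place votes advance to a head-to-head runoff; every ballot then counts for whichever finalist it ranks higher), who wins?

Edmonton

Round 1 first-place votes: Boston 3, Austin 0, Geneva 3, Edmonton 11, Denver 18, Chicago 4. Denver and Edmonton advance.
Runoff: Denver is ranked above Edmonton on 18 ballots, Edmonton above Denver on 21.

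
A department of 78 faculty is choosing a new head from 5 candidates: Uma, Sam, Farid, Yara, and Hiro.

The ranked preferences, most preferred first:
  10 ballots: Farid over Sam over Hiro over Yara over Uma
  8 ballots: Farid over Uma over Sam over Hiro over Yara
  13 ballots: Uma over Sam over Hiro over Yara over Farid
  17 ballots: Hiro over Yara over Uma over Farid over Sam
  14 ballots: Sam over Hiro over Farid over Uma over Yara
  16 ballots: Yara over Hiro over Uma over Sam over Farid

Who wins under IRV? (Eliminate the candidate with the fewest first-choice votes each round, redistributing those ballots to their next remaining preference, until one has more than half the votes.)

Round 1: Uma 13, Sam 14, Farid 18, Yara 16, Hiro 17. Uma eliminated.
Round 2: Sam 27, Farid 18, Yara 16, Hiro 17. Yara eliminated.
Round 3: Sam 27, Farid 18, Hiro 33. Farid eliminated.
Round 4: Sam 45, Hiro 33. Sam has a majority (≥40).

Sam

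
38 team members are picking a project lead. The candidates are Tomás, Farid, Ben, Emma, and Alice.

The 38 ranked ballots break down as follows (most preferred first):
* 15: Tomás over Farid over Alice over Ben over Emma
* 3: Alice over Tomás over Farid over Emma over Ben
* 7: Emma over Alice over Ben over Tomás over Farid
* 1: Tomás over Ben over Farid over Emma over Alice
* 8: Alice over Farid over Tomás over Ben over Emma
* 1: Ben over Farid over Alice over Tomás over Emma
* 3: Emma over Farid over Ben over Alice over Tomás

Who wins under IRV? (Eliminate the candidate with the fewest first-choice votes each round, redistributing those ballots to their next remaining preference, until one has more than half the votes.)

Alice

Round 1: Tomás 16, Farid 0, Ben 1, Emma 10, Alice 11. Farid eliminated.
Round 2: Tomás 16, Ben 1, Emma 10, Alice 11. Ben eliminated.
Round 3: Tomás 16, Emma 10, Alice 12. Emma eliminated.
Round 4: Tomás 16, Alice 22. Alice has a majority (≥20).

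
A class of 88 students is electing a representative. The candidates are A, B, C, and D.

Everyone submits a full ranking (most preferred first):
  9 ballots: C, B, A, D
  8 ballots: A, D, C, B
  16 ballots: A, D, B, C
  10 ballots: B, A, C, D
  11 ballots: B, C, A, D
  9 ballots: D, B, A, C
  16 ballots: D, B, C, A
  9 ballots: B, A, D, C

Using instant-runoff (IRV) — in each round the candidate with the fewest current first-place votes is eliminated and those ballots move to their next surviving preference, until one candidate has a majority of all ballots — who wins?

D

Round 1: A 24, B 30, C 9, D 25. C eliminated.
Round 2: A 24, B 39, D 25. A eliminated.
Round 3: B 39, D 49. D has a majority (≥45).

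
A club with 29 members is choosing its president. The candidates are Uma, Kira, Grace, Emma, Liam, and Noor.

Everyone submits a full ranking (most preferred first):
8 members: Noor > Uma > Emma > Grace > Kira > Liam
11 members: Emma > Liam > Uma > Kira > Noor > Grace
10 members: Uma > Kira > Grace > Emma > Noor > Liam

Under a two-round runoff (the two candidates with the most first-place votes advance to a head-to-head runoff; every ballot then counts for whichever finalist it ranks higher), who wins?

Uma

Round 1 first-place votes: Uma 10, Kira 0, Grace 0, Emma 11, Liam 0, Noor 8. Emma and Uma advance.
Runoff: Emma is ranked above Uma on 11 ballots, Uma above Emma on 18.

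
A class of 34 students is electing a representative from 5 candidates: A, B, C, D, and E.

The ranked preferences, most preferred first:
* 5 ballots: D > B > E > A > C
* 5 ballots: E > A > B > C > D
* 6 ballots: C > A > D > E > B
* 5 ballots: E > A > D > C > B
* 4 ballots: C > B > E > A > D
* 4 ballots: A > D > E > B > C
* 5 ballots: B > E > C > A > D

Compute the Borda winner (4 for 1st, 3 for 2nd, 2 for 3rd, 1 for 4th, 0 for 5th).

A: 5×1 + 5×3 + 6×3 + 5×3 + 4×1 + 4×4 + 5×1 = 78
B: 5×3 + 5×2 + 6×0 + 5×0 + 4×3 + 4×1 + 5×4 = 61
C: 5×0 + 5×1 + 6×4 + 5×1 + 4×4 + 4×0 + 5×2 = 60
D: 5×4 + 5×0 + 6×2 + 5×2 + 4×0 + 4×3 + 5×0 = 54
E: 5×2 + 5×4 + 6×1 + 5×4 + 4×2 + 4×2 + 5×3 = 87

E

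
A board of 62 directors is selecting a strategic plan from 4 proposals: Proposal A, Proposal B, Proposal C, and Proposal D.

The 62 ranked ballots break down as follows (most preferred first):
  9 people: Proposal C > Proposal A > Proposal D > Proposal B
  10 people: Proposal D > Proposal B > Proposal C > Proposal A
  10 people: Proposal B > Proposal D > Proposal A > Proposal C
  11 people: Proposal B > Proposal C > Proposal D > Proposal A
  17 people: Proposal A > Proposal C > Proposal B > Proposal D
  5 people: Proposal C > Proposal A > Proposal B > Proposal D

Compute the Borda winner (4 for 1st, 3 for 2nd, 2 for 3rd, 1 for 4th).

Proposal C

Proposal A: 9×3 + 10×1 + 10×2 + 11×1 + 17×4 + 5×3 = 151
Proposal B: 9×1 + 10×3 + 10×4 + 11×4 + 17×2 + 5×2 = 167
Proposal C: 9×4 + 10×2 + 10×1 + 11×3 + 17×3 + 5×4 = 170
Proposal D: 9×2 + 10×4 + 10×3 + 11×2 + 17×1 + 5×1 = 132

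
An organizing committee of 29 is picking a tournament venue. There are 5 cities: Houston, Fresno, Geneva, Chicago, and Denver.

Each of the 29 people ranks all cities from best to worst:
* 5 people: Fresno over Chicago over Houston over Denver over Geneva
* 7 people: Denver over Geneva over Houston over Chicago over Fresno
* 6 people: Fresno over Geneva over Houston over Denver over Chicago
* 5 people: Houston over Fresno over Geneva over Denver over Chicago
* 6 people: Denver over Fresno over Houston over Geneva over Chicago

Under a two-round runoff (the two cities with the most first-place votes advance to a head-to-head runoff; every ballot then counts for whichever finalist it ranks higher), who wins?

Fresno

Round 1 first-place votes: Houston 5, Fresno 11, Geneva 0, Chicago 0, Denver 13. Denver and Fresno advance.
Runoff: Denver is ranked above Fresno on 13 ballots, Fresno above Denver on 16.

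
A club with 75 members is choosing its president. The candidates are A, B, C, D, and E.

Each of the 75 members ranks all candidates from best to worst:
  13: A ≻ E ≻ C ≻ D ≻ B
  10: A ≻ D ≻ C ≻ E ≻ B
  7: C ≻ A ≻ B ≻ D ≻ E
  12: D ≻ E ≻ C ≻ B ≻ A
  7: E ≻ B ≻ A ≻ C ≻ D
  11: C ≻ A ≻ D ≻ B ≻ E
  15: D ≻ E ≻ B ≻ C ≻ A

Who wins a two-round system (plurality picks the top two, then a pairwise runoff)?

Round 1 first-place votes: A 23, B 0, C 18, D 27, E 7. D and A advance.
Runoff: D is ranked above A on 27 ballots, A above D on 48.

A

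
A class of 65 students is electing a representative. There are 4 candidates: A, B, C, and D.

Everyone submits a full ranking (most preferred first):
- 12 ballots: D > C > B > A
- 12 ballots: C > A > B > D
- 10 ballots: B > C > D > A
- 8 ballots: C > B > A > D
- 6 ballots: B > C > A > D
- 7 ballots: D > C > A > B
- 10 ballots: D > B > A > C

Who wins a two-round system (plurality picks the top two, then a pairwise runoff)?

Round 1 first-place votes: A 0, B 16, C 20, D 29. D and C advance.
Runoff: D is ranked above C on 29 ballots, C above D on 36.

C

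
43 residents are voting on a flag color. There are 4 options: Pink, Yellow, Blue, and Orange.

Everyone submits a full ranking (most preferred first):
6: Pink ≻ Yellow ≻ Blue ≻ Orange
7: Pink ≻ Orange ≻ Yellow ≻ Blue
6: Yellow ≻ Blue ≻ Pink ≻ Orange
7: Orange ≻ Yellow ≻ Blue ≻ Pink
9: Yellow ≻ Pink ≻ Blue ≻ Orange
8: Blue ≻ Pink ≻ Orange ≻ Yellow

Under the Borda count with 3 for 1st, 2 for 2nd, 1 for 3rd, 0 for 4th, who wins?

Pink: 6×3 + 7×3 + 6×1 + 7×0 + 9×2 + 8×2 = 79
Yellow: 6×2 + 7×1 + 6×3 + 7×2 + 9×3 + 8×0 = 78
Blue: 6×1 + 7×0 + 6×2 + 7×1 + 9×1 + 8×3 = 58
Orange: 6×0 + 7×2 + 6×0 + 7×3 + 9×0 + 8×1 = 43

Pink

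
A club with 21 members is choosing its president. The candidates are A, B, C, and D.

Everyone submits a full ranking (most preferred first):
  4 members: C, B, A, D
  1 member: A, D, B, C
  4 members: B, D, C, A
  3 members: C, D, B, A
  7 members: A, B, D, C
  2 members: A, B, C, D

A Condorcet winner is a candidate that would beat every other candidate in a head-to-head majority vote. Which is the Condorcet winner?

B vs A: 11–10
B vs C: 14–7
B vs D: 17–4
B beats every other candidate.

B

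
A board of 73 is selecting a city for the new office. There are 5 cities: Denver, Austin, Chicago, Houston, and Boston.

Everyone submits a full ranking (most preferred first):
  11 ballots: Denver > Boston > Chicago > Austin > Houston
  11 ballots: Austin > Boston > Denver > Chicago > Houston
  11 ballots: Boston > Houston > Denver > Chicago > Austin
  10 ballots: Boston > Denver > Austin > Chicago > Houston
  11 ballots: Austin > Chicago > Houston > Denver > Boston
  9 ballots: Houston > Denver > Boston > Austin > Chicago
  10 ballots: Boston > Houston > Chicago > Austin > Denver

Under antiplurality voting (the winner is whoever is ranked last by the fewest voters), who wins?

Chicago

Last-place votes: Denver 10, Austin 11, Chicago 9, Houston 32, Boston 11.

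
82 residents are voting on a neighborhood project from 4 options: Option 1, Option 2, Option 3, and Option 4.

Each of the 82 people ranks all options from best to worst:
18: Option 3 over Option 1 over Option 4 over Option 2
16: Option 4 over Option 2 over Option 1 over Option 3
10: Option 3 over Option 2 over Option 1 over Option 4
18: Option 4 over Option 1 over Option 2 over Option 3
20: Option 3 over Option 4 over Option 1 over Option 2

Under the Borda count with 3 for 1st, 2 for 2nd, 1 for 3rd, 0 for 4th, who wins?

Option 4

Option 1: 18×2 + 16×1 + 10×1 + 18×2 + 20×1 = 118
Option 2: 18×0 + 16×2 + 10×2 + 18×1 + 20×0 = 70
Option 3: 18×3 + 16×0 + 10×3 + 18×0 + 20×3 = 144
Option 4: 18×1 + 16×3 + 10×0 + 18×3 + 20×2 = 160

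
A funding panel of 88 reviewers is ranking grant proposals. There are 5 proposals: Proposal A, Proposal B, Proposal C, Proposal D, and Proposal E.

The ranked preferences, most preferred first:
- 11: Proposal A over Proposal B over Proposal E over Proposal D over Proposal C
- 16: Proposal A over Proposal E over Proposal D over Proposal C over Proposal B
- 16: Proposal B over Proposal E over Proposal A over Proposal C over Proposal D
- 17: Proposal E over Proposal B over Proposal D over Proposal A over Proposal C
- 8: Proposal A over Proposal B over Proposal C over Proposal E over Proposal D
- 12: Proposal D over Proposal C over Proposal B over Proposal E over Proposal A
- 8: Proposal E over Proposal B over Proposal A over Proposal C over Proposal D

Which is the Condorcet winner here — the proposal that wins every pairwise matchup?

Proposal B

Proposal B vs Proposal A: 53–35
Proposal B vs Proposal C: 60–28
Proposal B vs Proposal D: 60–28
Proposal B vs Proposal E: 47–41
Proposal B beats every other proposal.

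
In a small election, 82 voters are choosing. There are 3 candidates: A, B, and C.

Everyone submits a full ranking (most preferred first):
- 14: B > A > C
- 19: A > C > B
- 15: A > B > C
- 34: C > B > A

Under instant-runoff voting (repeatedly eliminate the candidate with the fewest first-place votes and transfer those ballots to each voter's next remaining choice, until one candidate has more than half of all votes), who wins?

A

Round 1: A 34, B 14, C 34. B eliminated.
Round 2: A 48, C 34. A has a majority (≥42).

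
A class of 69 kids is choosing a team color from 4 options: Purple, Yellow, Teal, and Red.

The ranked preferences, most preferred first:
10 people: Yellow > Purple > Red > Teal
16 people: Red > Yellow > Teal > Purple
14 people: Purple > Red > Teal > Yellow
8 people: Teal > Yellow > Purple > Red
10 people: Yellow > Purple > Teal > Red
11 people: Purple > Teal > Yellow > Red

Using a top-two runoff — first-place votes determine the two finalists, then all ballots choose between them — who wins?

Yellow

Round 1 first-place votes: Purple 25, Yellow 20, Teal 8, Red 16. Purple and Yellow advance.
Runoff: Purple is ranked above Yellow on 25 ballots, Yellow above Purple on 44.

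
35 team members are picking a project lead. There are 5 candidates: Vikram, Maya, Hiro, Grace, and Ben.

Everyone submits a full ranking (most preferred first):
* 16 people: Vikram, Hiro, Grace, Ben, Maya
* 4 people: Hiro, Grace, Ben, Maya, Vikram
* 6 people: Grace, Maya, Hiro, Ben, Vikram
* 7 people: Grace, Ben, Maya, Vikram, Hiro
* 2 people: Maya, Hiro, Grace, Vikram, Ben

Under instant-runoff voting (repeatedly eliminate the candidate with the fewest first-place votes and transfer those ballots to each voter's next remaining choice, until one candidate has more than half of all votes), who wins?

Round 1: Vikram 16, Maya 2, Hiro 4, Grace 13, Ben 0. Ben eliminated.
Round 2: Vikram 16, Maya 2, Hiro 4, Grace 13. Maya eliminated.
Round 3: Vikram 16, Hiro 6, Grace 13. Hiro eliminated.
Round 4: Vikram 16, Grace 19. Grace has a majority (≥18).

Grace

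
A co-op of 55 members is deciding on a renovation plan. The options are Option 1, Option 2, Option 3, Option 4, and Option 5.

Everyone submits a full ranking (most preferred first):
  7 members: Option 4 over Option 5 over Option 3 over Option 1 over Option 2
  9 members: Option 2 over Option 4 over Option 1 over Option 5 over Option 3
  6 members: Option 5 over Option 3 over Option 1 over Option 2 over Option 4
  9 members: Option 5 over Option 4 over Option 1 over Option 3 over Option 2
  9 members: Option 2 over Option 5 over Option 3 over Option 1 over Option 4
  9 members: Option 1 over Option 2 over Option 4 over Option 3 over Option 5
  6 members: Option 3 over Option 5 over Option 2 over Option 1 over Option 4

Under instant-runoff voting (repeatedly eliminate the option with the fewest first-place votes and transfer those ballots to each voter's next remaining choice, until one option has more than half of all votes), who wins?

Round 1: Option 1 9, Option 2 18, Option 3 6, Option 4 7, Option 5 15. Option 3 eliminated.
Round 2: Option 1 9, Option 2 18, Option 4 7, Option 5 21. Option 4 eliminated.
Round 3: Option 1 9, Option 2 18, Option 5 28. Option 5 has a majority (≥28).

Option 5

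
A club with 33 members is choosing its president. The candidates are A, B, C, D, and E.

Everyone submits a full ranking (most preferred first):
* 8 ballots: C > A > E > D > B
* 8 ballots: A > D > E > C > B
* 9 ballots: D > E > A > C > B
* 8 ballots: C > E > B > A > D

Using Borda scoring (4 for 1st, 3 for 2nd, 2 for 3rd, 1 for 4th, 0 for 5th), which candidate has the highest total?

E

A: 8×3 + 8×4 + 9×2 + 8×1 = 82
B: 8×0 + 8×0 + 9×0 + 8×2 = 16
C: 8×4 + 8×1 + 9×1 + 8×4 = 81
D: 8×1 + 8×3 + 9×4 + 8×0 = 68
E: 8×2 + 8×2 + 9×3 + 8×3 = 83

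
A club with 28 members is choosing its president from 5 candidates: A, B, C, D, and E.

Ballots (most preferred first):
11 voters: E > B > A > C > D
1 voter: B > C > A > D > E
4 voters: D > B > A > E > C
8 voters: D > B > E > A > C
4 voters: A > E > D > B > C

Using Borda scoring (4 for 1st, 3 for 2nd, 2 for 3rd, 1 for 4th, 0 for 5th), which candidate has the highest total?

B

A: 11×2 + 1×2 + 4×2 + 8×1 + 4×4 = 56
B: 11×3 + 1×4 + 4×3 + 8×3 + 4×1 = 77
C: 11×1 + 1×3 + 4×0 + 8×0 + 4×0 = 14
D: 11×0 + 1×1 + 4×4 + 8×4 + 4×2 = 57
E: 11×4 + 1×0 + 4×1 + 8×2 + 4×3 = 76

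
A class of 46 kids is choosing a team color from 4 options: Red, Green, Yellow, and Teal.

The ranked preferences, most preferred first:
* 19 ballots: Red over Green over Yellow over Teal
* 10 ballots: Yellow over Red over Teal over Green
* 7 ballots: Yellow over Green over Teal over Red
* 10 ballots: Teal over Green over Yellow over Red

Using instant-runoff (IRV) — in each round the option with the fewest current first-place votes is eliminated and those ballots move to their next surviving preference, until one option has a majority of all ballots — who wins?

Round 1: Red 19, Green 0, Yellow 17, Teal 10. Green eliminated.
Round 2: Red 19, Yellow 17, Teal 10. Teal eliminated.
Round 3: Red 19, Yellow 27. Yellow has a majority (≥24).

Yellow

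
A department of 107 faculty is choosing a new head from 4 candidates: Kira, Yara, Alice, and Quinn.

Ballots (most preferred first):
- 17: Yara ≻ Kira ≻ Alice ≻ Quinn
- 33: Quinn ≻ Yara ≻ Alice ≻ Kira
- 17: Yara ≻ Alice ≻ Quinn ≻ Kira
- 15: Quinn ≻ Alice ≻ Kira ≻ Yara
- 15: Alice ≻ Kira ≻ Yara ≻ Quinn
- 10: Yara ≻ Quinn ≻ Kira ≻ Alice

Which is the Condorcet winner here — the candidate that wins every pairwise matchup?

Yara vs Kira: 77–30
Yara vs Alice: 77–30
Yara vs Quinn: 59–48
Yara beats every other candidate.

Yara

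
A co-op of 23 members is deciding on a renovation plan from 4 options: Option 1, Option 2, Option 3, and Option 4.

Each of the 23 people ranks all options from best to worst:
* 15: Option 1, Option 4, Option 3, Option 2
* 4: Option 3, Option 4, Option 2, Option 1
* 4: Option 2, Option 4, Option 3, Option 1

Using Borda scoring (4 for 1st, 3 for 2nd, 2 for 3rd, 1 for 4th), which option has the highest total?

Option 1: 15×4 + 4×1 + 4×1 = 68
Option 2: 15×1 + 4×2 + 4×4 = 39
Option 3: 15×2 + 4×4 + 4×2 = 54
Option 4: 15×3 + 4×3 + 4×3 = 69

Option 4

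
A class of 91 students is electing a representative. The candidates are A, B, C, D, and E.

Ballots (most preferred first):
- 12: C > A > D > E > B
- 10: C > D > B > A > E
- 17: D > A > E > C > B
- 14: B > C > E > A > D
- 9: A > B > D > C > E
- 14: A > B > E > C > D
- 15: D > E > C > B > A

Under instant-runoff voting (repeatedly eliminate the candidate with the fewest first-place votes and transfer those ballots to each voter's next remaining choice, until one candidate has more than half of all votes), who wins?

Round 1: A 23, B 14, C 22, D 32, E 0. E eliminated.
Round 2: A 23, B 14, C 22, D 32. B eliminated.
Round 3: A 23, C 36, D 32. A eliminated.
Round 4: C 50, D 41. C has a majority (≥46).

C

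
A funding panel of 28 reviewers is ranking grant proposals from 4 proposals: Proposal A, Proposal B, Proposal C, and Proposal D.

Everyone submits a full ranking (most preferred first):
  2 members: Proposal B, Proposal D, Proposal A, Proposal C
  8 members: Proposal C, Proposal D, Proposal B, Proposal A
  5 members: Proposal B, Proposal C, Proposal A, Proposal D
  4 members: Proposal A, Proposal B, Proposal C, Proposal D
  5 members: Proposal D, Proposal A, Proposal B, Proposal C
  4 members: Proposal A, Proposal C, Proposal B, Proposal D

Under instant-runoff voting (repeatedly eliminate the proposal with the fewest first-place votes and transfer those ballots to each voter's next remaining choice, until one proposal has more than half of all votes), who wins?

Round 1: Proposal A 8, Proposal B 7, Proposal C 8, Proposal D 5. Proposal D eliminated.
Round 2: Proposal A 13, Proposal B 7, Proposal C 8. Proposal B eliminated.
Round 3: Proposal A 15, Proposal C 13. Proposal A has a majority (≥15).

Proposal A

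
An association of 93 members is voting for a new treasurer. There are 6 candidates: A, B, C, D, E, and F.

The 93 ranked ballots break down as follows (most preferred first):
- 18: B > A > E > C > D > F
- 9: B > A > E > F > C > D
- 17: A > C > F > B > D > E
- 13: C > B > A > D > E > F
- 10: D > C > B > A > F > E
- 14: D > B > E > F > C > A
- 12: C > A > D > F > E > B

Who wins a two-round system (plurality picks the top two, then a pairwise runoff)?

Round 1 first-place votes: A 17, B 27, C 25, D 24, E 0, F 0. B and C advance.
Runoff: B is ranked above C on 41 ballots, C above B on 52.

C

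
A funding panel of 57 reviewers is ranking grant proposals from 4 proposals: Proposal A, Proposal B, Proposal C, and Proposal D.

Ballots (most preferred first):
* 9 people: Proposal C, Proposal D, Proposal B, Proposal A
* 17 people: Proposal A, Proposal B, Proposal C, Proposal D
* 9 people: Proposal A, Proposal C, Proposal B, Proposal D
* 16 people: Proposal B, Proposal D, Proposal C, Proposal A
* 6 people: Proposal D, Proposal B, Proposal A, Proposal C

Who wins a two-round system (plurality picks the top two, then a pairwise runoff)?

Round 1 first-place votes: Proposal A 26, Proposal B 16, Proposal C 9, Proposal D 6. Proposal A and Proposal B advance.
Runoff: Proposal A is ranked above Proposal B on 26 ballots, Proposal B above Proposal A on 31.

Proposal B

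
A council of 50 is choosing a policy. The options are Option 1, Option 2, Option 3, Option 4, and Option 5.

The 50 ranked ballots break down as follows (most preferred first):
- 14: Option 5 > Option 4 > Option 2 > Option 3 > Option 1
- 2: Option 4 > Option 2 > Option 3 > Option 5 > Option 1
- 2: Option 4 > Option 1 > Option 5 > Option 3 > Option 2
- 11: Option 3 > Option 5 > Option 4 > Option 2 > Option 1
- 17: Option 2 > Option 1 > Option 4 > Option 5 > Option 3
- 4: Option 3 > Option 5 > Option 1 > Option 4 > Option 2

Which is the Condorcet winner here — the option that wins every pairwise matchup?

Option 5

Option 5 vs Option 1: 31–19
Option 5 vs Option 2: 31–19
Option 5 vs Option 3: 33–17
Option 5 vs Option 4: 29–21
Option 5 beats every other option.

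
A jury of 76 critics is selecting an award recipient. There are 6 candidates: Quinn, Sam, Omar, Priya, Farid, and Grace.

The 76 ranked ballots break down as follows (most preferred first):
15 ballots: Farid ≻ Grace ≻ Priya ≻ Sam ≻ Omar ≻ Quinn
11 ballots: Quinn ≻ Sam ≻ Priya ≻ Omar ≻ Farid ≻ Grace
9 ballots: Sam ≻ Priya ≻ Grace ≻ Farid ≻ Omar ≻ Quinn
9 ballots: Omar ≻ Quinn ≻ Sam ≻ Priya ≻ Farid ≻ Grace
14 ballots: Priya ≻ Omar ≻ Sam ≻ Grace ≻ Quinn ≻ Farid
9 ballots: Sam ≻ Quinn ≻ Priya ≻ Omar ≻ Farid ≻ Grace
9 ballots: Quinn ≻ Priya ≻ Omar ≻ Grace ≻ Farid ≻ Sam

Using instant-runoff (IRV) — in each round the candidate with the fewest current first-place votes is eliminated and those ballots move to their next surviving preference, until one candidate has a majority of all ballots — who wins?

Sam

Round 1: Quinn 20, Sam 18, Omar 9, Priya 14, Farid 15, Grace 0. Grace eliminated.
Round 2: Quinn 20, Sam 18, Omar 9, Priya 14, Farid 15. Omar eliminated.
Round 3: Quinn 29, Sam 18, Priya 14, Farid 15. Priya eliminated.
Round 4: Quinn 29, Sam 32, Farid 15. Farid eliminated.
Round 5: Quinn 29, Sam 47. Sam has a majority (≥39).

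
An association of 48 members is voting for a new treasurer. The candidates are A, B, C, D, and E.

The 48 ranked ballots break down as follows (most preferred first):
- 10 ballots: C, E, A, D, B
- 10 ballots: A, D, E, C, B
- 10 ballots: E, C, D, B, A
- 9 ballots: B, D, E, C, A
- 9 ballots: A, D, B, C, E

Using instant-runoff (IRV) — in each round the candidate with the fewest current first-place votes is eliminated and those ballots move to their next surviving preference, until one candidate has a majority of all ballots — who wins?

E

Round 1: A 19, B 9, C 10, D 0, E 10. D eliminated.
Round 2: A 19, B 9, C 10, E 10. B eliminated.
Round 3: A 19, C 10, E 19. C eliminated.
Round 4: A 19, E 29. E has a majority (≥25).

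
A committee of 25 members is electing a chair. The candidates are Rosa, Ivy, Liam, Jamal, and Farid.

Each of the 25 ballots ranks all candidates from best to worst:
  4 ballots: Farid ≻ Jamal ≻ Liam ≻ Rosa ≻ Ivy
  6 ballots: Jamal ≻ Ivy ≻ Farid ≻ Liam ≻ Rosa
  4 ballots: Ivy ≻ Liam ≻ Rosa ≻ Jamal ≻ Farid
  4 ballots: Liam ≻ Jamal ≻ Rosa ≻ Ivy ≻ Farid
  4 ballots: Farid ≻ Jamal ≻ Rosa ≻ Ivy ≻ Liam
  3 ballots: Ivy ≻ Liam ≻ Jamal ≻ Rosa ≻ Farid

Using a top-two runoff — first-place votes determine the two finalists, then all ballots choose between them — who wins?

Ivy

Round 1 first-place votes: Rosa 0, Ivy 7, Liam 4, Jamal 6, Farid 8. Farid and Ivy advance.
Runoff: Farid is ranked above Ivy on 8 ballots, Ivy above Farid on 17.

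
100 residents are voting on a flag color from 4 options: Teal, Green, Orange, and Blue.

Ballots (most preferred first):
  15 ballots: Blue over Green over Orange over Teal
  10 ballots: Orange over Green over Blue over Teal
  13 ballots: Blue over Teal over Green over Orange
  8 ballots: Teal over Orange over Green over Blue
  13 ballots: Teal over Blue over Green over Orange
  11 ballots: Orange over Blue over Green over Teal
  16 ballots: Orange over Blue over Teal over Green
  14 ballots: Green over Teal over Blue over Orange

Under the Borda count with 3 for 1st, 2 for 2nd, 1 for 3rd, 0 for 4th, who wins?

Teal: 15×0 + 10×0 + 13×2 + 8×3 + 13×3 + 11×0 + 16×1 + 14×2 = 133
Green: 15×2 + 10×2 + 13×1 + 8×1 + 13×1 + 11×1 + 16×0 + 14×3 = 137
Orange: 15×1 + 10×3 + 13×0 + 8×2 + 13×0 + 11×3 + 16×3 + 14×0 = 142
Blue: 15×3 + 10×1 + 13×3 + 8×0 + 13×2 + 11×2 + 16×2 + 14×1 = 188

Blue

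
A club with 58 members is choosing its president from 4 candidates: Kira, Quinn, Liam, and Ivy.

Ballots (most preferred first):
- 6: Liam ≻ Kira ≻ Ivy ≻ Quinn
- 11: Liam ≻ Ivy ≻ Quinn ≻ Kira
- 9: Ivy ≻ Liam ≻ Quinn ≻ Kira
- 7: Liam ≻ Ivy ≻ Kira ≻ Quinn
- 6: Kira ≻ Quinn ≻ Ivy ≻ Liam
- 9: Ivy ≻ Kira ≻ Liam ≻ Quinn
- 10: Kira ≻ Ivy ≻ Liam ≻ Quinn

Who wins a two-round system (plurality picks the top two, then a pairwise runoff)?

Round 1 first-place votes: Kira 16, Quinn 0, Liam 24, Ivy 18. Liam and Ivy advance.
Runoff: Liam is ranked above Ivy on 24 ballots, Ivy above Liam on 34.

Ivy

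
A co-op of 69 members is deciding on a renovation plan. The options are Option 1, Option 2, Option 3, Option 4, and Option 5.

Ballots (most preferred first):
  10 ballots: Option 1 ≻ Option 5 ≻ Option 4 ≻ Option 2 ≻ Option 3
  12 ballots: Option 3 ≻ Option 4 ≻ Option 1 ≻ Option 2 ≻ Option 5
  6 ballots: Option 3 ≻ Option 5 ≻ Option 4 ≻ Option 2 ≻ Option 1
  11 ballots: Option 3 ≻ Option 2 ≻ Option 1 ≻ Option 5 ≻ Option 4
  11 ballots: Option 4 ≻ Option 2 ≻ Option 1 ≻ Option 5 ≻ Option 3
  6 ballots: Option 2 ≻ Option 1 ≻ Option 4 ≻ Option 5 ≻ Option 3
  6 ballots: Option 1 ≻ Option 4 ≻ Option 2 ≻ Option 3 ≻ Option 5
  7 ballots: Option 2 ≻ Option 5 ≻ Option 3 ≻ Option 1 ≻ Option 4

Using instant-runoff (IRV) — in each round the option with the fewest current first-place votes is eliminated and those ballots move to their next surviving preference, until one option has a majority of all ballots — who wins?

Round 1: Option 1 16, Option 2 13, Option 3 29, Option 4 11, Option 5 0. Option 5 eliminated.
Round 2: Option 1 16, Option 2 13, Option 3 29, Option 4 11. Option 4 eliminated.
Round 3: Option 1 16, Option 2 24, Option 3 29. Option 1 eliminated.
Round 4: Option 2 40, Option 3 29. Option 2 has a majority (≥35).

Option 2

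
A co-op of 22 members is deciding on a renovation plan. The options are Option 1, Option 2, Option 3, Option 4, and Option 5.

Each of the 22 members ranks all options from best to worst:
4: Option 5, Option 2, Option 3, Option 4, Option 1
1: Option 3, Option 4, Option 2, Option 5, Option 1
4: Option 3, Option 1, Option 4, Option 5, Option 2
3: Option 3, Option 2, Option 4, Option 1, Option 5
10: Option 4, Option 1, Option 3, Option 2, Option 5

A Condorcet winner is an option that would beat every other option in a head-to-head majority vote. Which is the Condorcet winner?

Option 3 vs Option 1: 12–10
Option 3 vs Option 2: 18–4
Option 3 vs Option 4: 12–10
Option 3 vs Option 5: 18–4
Option 3 beats every other option.

Option 3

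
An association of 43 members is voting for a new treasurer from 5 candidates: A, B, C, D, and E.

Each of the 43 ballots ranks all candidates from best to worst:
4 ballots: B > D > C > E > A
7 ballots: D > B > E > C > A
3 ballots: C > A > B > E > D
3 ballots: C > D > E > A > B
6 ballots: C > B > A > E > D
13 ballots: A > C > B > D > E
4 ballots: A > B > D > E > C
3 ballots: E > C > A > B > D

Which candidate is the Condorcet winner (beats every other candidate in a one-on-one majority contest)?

C

C vs A: 26–17
C vs B: 28–15
C vs D: 28–15
C vs E: 29–14
C beats every other candidate.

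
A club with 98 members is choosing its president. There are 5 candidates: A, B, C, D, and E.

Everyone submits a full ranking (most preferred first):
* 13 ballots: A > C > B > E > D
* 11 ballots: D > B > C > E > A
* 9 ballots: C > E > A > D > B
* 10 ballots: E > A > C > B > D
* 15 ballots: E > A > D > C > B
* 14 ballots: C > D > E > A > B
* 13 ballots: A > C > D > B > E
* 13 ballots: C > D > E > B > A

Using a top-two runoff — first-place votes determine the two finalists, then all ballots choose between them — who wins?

Round 1 first-place votes: A 26, B 0, C 36, D 11, E 25. C and A advance.
Runoff: C is ranked above A on 47 ballots, A above C on 51.

A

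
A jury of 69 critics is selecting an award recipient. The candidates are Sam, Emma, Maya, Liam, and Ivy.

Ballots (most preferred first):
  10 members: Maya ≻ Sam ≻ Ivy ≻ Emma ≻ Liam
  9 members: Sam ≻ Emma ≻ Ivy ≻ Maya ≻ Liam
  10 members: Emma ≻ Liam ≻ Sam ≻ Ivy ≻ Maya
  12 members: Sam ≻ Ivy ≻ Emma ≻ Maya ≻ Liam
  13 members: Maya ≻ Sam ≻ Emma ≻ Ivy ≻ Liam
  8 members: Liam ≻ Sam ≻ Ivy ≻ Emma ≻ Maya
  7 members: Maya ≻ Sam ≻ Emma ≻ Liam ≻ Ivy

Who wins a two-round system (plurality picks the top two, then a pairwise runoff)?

Sam

Round 1 first-place votes: Sam 21, Emma 10, Maya 30, Liam 8, Ivy 0. Maya and Sam advance.
Runoff: Maya is ranked above Sam on 30 ballots, Sam above Maya on 39.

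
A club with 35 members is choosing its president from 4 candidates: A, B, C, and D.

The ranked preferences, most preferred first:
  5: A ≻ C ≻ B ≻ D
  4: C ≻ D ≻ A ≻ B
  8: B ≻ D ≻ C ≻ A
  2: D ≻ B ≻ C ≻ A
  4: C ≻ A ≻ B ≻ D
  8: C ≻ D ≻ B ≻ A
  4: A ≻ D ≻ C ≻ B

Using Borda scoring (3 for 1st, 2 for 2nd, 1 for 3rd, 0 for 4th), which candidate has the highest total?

C

A: 5×3 + 4×1 + 8×0 + 2×0 + 4×2 + 8×0 + 4×3 = 39
B: 5×1 + 4×0 + 8×3 + 2×2 + 4×1 + 8×1 + 4×0 = 45
C: 5×2 + 4×3 + 8×1 + 2×1 + 4×3 + 8×3 + 4×1 = 72
D: 5×0 + 4×2 + 8×2 + 2×3 + 4×0 + 8×2 + 4×2 = 54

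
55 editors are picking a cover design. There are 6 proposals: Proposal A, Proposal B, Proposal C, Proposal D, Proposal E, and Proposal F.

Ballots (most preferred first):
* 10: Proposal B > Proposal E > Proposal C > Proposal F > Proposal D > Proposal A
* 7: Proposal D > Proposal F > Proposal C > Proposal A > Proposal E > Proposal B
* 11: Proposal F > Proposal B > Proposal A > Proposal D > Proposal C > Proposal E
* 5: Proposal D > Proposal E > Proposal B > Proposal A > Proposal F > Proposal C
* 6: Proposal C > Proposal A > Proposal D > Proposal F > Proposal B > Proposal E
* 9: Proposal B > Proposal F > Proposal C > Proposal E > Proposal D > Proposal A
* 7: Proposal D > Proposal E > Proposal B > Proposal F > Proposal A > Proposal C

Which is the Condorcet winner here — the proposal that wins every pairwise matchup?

Proposal B vs Proposal A: 42–13
Proposal B vs Proposal C: 42–13
Proposal B vs Proposal D: 30–25
Proposal B vs Proposal E: 36–19
Proposal B vs Proposal F: 31–24
Proposal B beats every other proposal.

Proposal B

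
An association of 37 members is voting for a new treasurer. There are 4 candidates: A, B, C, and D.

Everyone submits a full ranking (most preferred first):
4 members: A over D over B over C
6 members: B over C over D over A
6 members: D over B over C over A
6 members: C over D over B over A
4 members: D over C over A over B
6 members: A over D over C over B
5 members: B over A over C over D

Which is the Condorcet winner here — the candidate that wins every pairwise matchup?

D vs A: 22–15
D vs B: 26–11
D vs C: 20–17
D beats every other candidate.

D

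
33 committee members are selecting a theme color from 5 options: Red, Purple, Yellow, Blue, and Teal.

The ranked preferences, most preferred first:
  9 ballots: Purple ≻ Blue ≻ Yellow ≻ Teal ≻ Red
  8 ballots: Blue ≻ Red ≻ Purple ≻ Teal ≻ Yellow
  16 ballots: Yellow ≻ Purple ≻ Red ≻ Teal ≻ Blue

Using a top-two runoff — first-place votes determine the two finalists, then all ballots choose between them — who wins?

Round 1 first-place votes: Red 0, Purple 9, Yellow 16, Blue 8, Teal 0. Yellow and Purple advance.
Runoff: Yellow is ranked above Purple on 16 ballots, Purple above Yellow on 17.

Purple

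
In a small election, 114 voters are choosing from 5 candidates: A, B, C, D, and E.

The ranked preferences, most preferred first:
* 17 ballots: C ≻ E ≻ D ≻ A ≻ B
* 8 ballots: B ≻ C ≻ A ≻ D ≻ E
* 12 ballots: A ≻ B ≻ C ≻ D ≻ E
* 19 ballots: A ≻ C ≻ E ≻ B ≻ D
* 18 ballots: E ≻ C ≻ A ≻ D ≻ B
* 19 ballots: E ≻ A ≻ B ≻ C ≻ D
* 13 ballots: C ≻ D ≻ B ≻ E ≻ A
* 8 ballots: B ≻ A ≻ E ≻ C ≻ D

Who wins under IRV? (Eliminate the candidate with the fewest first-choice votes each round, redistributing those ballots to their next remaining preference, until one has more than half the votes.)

Round 1: A 31, B 16, C 30, D 0, E 37. D eliminated.
Round 2: A 31, B 16, C 30, E 37. B eliminated.
Round 3: A 39, C 38, E 37. E eliminated.
Round 4: A 58, C 56. A has a majority (≥58).

A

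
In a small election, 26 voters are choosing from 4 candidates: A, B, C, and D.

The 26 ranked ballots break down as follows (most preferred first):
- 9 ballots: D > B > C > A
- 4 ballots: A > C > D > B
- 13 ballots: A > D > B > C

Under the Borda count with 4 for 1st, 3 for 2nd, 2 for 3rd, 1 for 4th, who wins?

D

A: 9×1 + 4×4 + 13×4 = 77
B: 9×3 + 4×1 + 13×2 = 57
C: 9×2 + 4×3 + 13×1 = 43
D: 9×4 + 4×2 + 13×3 = 83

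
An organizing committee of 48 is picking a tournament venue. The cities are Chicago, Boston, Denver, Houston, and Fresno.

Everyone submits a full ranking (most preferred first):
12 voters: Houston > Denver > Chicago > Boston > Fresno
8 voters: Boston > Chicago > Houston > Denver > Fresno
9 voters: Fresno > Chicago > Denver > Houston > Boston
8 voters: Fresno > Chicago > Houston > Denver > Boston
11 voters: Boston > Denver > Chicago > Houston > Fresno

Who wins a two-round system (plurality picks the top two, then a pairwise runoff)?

Boston

Round 1 first-place votes: Chicago 0, Boston 19, Denver 0, Houston 12, Fresno 17. Boston and Fresno advance.
Runoff: Boston is ranked above Fresno on 31 ballots, Fresno above Boston on 17.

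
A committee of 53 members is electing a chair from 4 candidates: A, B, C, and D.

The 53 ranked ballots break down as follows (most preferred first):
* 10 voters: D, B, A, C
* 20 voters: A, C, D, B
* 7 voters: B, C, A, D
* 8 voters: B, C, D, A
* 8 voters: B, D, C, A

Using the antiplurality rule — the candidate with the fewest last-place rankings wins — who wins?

Last-place votes: A 16, B 20, C 10, D 7.

D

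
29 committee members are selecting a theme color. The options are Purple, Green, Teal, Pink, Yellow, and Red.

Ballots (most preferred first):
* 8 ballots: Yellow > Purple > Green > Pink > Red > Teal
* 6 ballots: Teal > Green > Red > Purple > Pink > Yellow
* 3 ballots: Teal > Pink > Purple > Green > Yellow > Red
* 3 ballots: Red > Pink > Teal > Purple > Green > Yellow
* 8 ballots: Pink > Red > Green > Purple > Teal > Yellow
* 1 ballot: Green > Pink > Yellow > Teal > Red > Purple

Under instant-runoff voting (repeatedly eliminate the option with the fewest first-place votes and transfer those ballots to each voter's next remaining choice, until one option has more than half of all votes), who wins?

Round 1: Purple 0, Green 1, Teal 9, Pink 8, Yellow 8, Red 3. Purple eliminated.
Round 2: Green 1, Teal 9, Pink 8, Yellow 8, Red 3. Green eliminated.
Round 3: Teal 9, Pink 9, Yellow 8, Red 3. Red eliminated.
Round 4: Teal 9, Pink 12, Yellow 8. Yellow eliminated.
Round 5: Teal 9, Pink 20. Pink has a majority (≥15).

Pink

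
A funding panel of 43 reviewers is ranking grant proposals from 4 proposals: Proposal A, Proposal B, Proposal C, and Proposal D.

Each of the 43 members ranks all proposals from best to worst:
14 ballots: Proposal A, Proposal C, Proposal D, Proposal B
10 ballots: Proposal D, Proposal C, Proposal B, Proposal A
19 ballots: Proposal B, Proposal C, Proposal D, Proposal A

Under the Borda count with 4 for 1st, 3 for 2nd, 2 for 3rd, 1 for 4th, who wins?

Proposal A: 14×4 + 10×1 + 19×1 = 85
Proposal B: 14×1 + 10×2 + 19×4 = 110
Proposal C: 14×3 + 10×3 + 19×3 = 129
Proposal D: 14×2 + 10×4 + 19×2 = 106

Proposal C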